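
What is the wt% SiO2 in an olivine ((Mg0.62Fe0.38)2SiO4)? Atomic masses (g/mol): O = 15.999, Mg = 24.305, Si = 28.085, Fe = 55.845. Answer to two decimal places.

36.49 wt%

Molar mass of (Mg0.62Fe0.38)2SiO4 = 1.24*24.305 + 0.76*55.845 + 1*28.085 + 4*15.999 = 164.661 g/mol.
Each formula unit contains 1 Si, equivalent to 1/1 = 1.0000 mol SiO2.
M(SiO2) = 1×28.085 + 2×15.999 = 60.083 g/mol.
Mass of SiO2 per formula unit = 1.0000 × 60.083 = 60.083 g.
SiO2 wt% = 60.083 / 164.661 × 100 = 36.49%.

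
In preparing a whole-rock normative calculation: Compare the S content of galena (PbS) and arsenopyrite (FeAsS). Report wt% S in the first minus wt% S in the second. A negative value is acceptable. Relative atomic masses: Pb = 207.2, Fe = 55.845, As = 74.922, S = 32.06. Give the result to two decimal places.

M(PbS) = 239.260 g/mol, so wt% S = 32.060/239.260 × 100 = 13.40%.
M(FeAsS) = 162.827 g/mol, so wt% S = 32.060/162.827 × 100 = 19.69%.
13.40 − 19.69 = -6.29 pp.

-6.29 percentage points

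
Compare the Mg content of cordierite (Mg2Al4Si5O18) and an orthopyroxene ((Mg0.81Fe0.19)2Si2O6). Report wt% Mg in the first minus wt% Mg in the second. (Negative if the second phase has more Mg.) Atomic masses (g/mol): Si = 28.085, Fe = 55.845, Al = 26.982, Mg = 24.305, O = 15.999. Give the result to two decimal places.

-10.20 percentage points

Mg in Mg2Al4Si5O18: molar mass 584.945 g/mol; 2×24.305 = 48.610 g → 8.31 wt%.
Mg in (Mg0.81Fe0.19)2Si2O6: molar mass 212.759 g/mol; 1.62×24.305 = 39.374 g → 18.51 wt%.
Difference = 8.31 − 18.51 = -10.20 percentage points.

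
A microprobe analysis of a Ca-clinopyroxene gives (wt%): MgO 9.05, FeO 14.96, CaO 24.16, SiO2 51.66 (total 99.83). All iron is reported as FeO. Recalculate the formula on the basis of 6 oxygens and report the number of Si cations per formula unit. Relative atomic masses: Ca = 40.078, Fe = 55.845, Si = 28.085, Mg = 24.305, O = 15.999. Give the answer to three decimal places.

1.997 Si apfu

9.05 wt% MgO ÷ 40.304 g/mol = 0.22454 mol, giving 0.22454 Mg and 0.22454 O.
14.96 wt% FeO ÷ 71.844 g/mol = 0.20823 mol, giving 0.20823 Fe and 0.20823 O.
24.16 wt% CaO ÷ 56.077 g/mol = 0.43084 mol, giving 0.43084 Ca and 0.43084 O.
51.66 wt% SiO2 ÷ 60.083 g/mol = 0.85981 mol, giving 0.85981 Si and 1.71962 O.
Oxygen sums to 2.58323; scaling by 6/2.58323 = 2.32267 puts the formula on 6 O.
Si: 0.85981 × 2.32267 = 1.997 atoms per formula unit.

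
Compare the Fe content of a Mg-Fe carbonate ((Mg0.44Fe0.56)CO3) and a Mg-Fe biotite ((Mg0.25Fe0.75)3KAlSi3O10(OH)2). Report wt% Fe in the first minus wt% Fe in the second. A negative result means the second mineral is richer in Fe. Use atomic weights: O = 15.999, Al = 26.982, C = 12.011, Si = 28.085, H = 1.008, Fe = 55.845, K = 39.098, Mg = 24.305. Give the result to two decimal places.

First mineral: 31.273 g Fe in 101.975 g formula = 30.67 wt% Fe.
Second mineral: 125.651 g Fe in 488.219 g formula = 25.74 wt% Fe.
30.67% − 25.74% gives a difference of 4.93 percentage points.

4.93 percentage points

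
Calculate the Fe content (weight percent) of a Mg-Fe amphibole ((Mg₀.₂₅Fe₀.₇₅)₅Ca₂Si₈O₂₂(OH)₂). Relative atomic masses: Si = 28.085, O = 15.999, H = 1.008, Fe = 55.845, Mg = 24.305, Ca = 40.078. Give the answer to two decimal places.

22.50 weight percent

M((Mg₀.₂₅Fe₀.₇₅)₅Ca₂Si₈O₂₂(OH)₂) = 930.628 g/mol.
Fe contributes 3.75 × 55.845 = 209.419 g per mole.
209.419/930.628 = 0.2250 → 22.50%.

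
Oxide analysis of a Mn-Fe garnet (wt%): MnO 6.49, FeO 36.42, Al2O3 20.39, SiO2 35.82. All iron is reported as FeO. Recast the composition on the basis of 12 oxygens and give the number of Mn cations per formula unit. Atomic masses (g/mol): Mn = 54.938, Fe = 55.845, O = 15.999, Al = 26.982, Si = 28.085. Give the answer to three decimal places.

0.459 Mn apfu

MnO: 6.49/70.937 = 0.09149 mol → 0.09149 mol Mn, 0.09149 mol O.
FeO: 36.42/71.844 = 0.50693 mol → 0.50693 mol Fe, 0.50693 mol O.
Al2O3: 20.39/101.961 = 0.19998 mol → 0.39996 mol Al, 0.59994 mol O.
SiO2: 35.82/60.083 = 0.59618 mol → 0.59618 mol Si, 1.19236 mol O.
Total oxygen = 2.39072 mol. Normalization factor = 12/2.39072 = 5.01941.
Mn per 12 O = 0.09149 × 5.01941 = 0.459.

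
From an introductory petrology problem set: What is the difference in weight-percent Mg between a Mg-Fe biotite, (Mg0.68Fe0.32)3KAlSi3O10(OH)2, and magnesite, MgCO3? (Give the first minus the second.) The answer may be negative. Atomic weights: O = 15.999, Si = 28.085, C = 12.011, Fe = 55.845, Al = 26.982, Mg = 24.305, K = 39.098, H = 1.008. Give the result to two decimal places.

-17.75 percentage points

M((Mg0.68Fe0.32)3KAlSi3O10(OH)2) = 447.532 g/mol, so wt% Mg = 49.582/447.532 × 100 = 11.08%.
M(MgCO3) = 84.313 g/mol, so wt% Mg = 24.305/84.313 × 100 = 28.83%.
11.08 − 28.83 = -17.75 pp.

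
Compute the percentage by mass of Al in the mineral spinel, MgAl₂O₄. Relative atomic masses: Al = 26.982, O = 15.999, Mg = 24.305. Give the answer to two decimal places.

Formula mass = 1*24.305 + 2*26.982 + 4*15.999 = 142.265 g/mol, of which 53.964 g is Al.
So Al makes up 53.964/142.265 = 0.3793 of the mass, i.e. 37.93%.

37.93 wt%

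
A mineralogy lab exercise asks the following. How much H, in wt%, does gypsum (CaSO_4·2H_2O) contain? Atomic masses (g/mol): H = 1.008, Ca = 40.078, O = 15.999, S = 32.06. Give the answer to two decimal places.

M(CaSO_4·2H_2O) = 172.164 g/mol.
H contributes 4 × 1.008 = 4.032 g per mole.
4.032/172.164 = 0.0234 → 2.34%.

2.34 wt%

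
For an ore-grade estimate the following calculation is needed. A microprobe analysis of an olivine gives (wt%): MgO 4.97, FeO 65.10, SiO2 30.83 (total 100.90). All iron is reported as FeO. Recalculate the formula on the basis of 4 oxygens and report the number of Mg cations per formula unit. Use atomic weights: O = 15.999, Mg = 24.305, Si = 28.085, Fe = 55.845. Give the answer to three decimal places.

MgO: 4.97/40.304 = 0.12331 mol → 0.12331 mol Mg, 0.12331 mol O.
FeO: 65.10/71.844 = 0.90613 mol → 0.90613 mol Fe, 0.90613 mol O.
SiO2: 30.83/60.083 = 0.51312 mol → 0.51312 mol Si, 1.02624 mol O.
Total oxygen = 2.05568 mol. Normalization factor = 4/2.05568 = 1.94583.
Mg per 4 O = 0.12331 × 1.94583 = 0.240.

0.240 Mg apfu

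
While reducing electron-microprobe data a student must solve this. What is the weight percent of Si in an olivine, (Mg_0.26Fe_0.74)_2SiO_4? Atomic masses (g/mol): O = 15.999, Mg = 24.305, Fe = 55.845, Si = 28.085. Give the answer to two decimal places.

Molar mass of (Mg_0.26Fe_0.74)_2SiO_4: 0.52*24.305 + 1.48*55.845 + 1*28.085 + 4*15.999 = 187.370 g/mol.
Mass of Si per formula unit: 1 × 28.085 = 28.085 g.
Weight fraction Si = 28.085 / 187.370 = 0.1499.

14.99 weight percent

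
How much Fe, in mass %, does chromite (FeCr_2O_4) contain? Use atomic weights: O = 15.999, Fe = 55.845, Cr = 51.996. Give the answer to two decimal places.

Formula mass = 1·55.845 + 2·51.996 + 4·15.999 = 223.833 g/mol, of which 55.845 g is Fe.
So Fe makes up 55.845/223.833 = 0.2495 of the mass, i.e. 24.95%.

24.95 mass %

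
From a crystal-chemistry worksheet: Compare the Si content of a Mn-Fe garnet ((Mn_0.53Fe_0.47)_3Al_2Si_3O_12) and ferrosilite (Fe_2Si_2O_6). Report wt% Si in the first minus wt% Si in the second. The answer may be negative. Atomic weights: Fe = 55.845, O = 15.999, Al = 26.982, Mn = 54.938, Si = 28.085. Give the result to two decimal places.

-4.31 percentage points

First mineral: 84.255 g Si in 496.300 g formula = 16.98 wt% Si.
Second mineral: 56.170 g Si in 263.854 g formula = 21.29 wt% Si.
16.98% − 21.29% gives a difference of -4.31 percentage points.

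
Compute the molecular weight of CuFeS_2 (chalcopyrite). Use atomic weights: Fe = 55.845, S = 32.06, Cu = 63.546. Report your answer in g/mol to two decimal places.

The formula mass is the sum 1*63.546 + 1*55.845 + 2*32.06.

183.51 g/mol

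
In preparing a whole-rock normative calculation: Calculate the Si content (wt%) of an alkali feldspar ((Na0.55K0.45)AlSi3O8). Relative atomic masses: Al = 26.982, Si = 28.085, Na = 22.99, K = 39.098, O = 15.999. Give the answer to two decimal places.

Molar mass of (Na0.55K0.45)AlSi3O8: 0.55*22.99 + 0.45*39.098 + 1*26.982 + 3*28.085 + 8*15.999 = 269.468 g/mol.
Mass of Si per formula unit: 3 × 28.085 = 84.255 g.
Weight fraction Si = 84.255 / 269.468 = 0.3127.

31.27 wt%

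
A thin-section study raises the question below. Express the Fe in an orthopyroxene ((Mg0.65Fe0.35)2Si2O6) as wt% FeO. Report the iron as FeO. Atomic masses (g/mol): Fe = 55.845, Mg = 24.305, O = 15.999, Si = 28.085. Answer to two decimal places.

22.57 wt%

Formula mass = 222.852 g/mol.
0.70 Fe → 0.7000 mol FeO per formula unit; M(FeO) = 71.844, so FeO mass = 50.291 g.
50.291/222.852 × 100 = 22.57 wt%.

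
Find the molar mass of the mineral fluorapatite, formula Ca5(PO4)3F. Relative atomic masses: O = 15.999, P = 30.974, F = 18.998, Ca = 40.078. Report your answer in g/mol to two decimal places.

504.30 g/mol

M = 5(40.078) + 3(30.974) + 12(15.999) + 1(18.998)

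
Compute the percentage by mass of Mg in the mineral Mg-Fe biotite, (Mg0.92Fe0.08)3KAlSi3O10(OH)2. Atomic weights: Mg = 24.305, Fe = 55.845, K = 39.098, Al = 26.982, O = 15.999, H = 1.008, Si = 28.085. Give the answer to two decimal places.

15.79 mass %

Formula mass = 2.76·24.305 + 0.24·55.845 + 1·39.098 + 1·26.982 + 3·28.085 + 12·15.999 + 2·1.008 = 424.824 g/mol, of which 67.082 g is Mg.
So Mg makes up 67.082/424.824 = 0.1579 of the mass, i.e. 15.79%.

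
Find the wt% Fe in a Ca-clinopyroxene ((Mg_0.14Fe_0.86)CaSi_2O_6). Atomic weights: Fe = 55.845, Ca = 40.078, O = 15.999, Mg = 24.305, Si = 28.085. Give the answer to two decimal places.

Molar mass of (Mg_0.14Fe_0.86)CaSi_2O_6: 0.14×24.305 + 0.86×55.845 + 1×40.078 + 2×28.085 + 6×15.999 = 243.671 g/mol.
Mass of Fe per formula unit: 0.86 × 55.845 = 48.027 g.
Weight fraction Fe = 48.027 / 243.671 = 0.1971.

19.71 wt%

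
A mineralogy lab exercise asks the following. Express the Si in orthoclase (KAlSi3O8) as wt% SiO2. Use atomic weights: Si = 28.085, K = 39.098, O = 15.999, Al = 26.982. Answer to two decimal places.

M(KAlSi3O8) = 278.327 g/mol; M(SiO2) = 60.083 g/mol.
Moles SiO2 per formula unit = 3 Si ÷ 1 = 3.0000.
SiO2 fraction = (3.0000 × 60.083) / 278.327 = 180.249/278.327 = 0.6476.

64.76 wt%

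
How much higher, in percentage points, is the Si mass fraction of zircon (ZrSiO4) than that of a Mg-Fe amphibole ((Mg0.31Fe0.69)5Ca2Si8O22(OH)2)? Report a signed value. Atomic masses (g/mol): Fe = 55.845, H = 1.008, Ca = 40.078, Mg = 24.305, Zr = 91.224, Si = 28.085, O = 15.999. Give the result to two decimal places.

M(ZrSiO4) = 183.305 g/mol, so wt% Si = 28.085/183.305 × 100 = 15.32%.
M((Mg0.31Fe0.69)5Ca2Si8O22(OH)2) = 921.166 g/mol, so wt% Si = 224.680/921.166 × 100 = 24.39%.
15.32 − 24.39 = -9.07 pp.

-9.07 percentage points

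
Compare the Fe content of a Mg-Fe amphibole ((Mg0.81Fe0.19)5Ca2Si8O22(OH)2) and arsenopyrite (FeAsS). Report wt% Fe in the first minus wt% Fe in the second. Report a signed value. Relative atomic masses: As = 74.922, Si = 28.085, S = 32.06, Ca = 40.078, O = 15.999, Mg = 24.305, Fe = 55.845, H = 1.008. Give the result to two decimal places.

-28.00 percentage points

M((Mg0.81Fe0.19)5Ca2Si8O22(OH)2) = 842.316 g/mol, so wt% Fe = 53.053/842.316 × 100 = 6.30%.
M(FeAsS) = 162.827 g/mol, so wt% Fe = 55.845/162.827 × 100 = 34.30%.
6.30 − 34.30 = -28.00 pp.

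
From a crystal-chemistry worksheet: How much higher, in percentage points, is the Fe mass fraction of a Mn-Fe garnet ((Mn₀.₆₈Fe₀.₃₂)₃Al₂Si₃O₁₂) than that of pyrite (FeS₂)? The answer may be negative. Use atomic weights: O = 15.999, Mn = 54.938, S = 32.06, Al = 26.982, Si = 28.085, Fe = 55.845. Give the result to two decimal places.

First mineral: 53.611 g Fe in 495.892 g formula = 10.81 wt% Fe.
Second mineral: 55.845 g Fe in 119.965 g formula = 46.55 wt% Fe.
10.81% − 46.55% gives a difference of -35.74 percentage points.

-35.74 percentage points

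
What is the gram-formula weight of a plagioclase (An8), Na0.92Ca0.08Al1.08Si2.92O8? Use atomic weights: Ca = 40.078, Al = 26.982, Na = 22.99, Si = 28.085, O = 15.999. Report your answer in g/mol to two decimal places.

263.50 g/mol

M = 0.92(22.99) + 0.08(40.078) + 1.08(26.982) + 2.92(28.085) + 8(15.999)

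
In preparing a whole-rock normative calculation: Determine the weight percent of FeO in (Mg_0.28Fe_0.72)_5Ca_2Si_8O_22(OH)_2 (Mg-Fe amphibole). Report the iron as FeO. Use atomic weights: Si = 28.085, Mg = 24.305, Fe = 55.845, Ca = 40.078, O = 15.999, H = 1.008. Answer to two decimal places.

Molar mass of (Mg_0.28Fe_0.72)_5Ca_2Si_8O_22(OH)_2 = 1.40*24.305 + 3.60*55.845 + 2*40.078 + 8*28.085 + 24*15.999 + 2*1.008 = 925.897 g/mol.
Each formula unit contains 3.60 Fe, equivalent to 3.60/1 = 3.6000 mol FeO.
M(FeO) = 1×55.845 + 1×15.999 = 71.844 g/mol.
Mass of FeO per formula unit = 3.6000 × 71.844 = 258.638 g.
FeO wt% = 258.638 / 925.897 × 100 = 27.93%.

27.93 wt%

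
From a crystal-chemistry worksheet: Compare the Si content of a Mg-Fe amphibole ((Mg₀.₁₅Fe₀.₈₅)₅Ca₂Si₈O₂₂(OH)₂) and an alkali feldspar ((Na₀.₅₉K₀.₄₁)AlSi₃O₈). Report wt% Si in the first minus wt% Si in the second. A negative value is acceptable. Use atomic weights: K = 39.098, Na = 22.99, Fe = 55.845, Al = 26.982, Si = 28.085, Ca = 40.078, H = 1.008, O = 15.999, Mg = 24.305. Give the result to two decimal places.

M((Mg₀.₁₅Fe₀.₈₅)₅Ca₂Si₈O₂₂(OH)₂) = 946.398 g/mol, so wt% Si = 224.680/946.398 × 100 = 23.74%.
M((Na₀.₅₉K₀.₄₁)AlSi₃O₈) = 268.823 g/mol, so wt% Si = 84.255/268.823 × 100 = 31.34%.
23.74 − 31.34 = -7.60 pp.

-7.60 percentage points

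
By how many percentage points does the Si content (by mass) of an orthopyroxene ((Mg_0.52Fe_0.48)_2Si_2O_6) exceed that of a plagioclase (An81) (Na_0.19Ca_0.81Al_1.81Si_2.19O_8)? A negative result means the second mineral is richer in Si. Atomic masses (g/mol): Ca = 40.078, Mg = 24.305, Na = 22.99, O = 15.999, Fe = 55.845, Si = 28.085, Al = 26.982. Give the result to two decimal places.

First mineral: 56.170 g Si in 231.052 g formula = 24.31 wt% Si.
Second mineral: 61.506 g Si in 275.167 g formula = 22.35 wt% Si.
24.31% − 22.35% gives a difference of 1.96 percentage points.

1.96 percentage points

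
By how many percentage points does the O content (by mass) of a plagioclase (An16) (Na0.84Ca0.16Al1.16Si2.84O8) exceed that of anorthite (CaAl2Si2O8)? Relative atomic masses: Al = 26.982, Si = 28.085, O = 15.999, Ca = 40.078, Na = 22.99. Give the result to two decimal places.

2.33 percentage points

O in Na0.84Ca0.16Al1.16Si2.84O8: molar mass 264.777 g/mol; 8×15.999 = 127.992 g → 48.34 wt%.
O in CaAl2Si2O8: molar mass 278.204 g/mol; 8×15.999 = 127.992 g → 46.01 wt%.
Difference = 48.34 − 46.01 = 2.33 percentage points.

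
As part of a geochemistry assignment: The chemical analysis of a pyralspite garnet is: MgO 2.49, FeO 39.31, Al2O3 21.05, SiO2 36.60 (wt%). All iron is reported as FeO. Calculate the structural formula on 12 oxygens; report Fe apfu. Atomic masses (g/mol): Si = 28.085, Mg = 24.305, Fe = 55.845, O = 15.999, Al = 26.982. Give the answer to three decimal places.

MgO: 2.49/40.304 = 0.06178 mol → 0.06178 mol Mg, 0.06178 mol O.
FeO: 39.31/71.844 = 0.54716 mol → 0.54716 mol Fe, 0.54716 mol O.
Al2O3: 21.05/101.961 = 0.20645 mol → 0.41290 mol Al, 0.61935 mol O.
SiO2: 36.60/60.083 = 0.60916 mol → 0.60916 mol Si, 1.21832 mol O.
Total oxygen = 2.44661 mol. Normalization factor = 12/2.44661 = 4.90475.
Fe per 12 O = 0.54716 × 4.90475 = 2.684.

2.684 Fe apfu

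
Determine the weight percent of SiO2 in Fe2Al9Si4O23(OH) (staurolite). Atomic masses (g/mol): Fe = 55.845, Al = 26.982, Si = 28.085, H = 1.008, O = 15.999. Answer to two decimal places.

M(Fe2Al9Si4O23(OH)) = 851.852 g/mol; M(SiO2) = 60.083 g/mol.
Moles SiO2 per formula unit = 4 Si ÷ 1 = 4.0000.
SiO2 fraction = (4.0000 × 60.083) / 851.852 = 240.332/851.852 = 0.2821.

28.21 wt%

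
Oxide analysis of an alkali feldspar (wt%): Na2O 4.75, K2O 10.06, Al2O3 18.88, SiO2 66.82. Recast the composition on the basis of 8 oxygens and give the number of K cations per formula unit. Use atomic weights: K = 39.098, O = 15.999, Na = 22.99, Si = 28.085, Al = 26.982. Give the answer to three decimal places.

0.577 K apfu

4.75 wt% Na2O ÷ 61.979 g/mol = 0.07664 mol, giving 0.15328 Na and 0.07664 O.
10.06 wt% K2O ÷ 94.195 g/mol = 0.10680 mol, giving 0.21360 K and 0.10680 O.
18.88 wt% Al2O3 ÷ 101.961 g/mol = 0.18517 mol, giving 0.37034 Al and 0.55551 O.
66.82 wt% SiO2 ÷ 60.083 g/mol = 1.11213 mol, giving 1.11213 Si and 2.22426 O.
Oxygen sums to 2.96321; scaling by 8/2.96321 = 2.69977 puts the formula on 8 O.
K: 0.21360 × 2.69977 = 0.577 atoms per formula unit.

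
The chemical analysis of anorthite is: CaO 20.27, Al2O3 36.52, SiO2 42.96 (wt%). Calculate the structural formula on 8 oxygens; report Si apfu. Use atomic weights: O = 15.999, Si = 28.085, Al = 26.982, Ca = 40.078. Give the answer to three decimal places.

CaO: 20.27/56.077 = 0.36147 mol → 0.36147 mol Ca, 0.36147 mol O.
Al2O3: 36.52/101.961 = 0.35818 mol → 0.71636 mol Al, 1.07454 mol O.
SiO2: 42.96/60.083 = 0.71501 mol → 0.71501 mol Si, 1.43002 mol O.
Total oxygen = 2.86603 mol. Normalization factor = 8/2.86603 = 2.79132.
Si per 8 O = 0.71501 × 2.79132 = 1.996.

1.996 Si apfu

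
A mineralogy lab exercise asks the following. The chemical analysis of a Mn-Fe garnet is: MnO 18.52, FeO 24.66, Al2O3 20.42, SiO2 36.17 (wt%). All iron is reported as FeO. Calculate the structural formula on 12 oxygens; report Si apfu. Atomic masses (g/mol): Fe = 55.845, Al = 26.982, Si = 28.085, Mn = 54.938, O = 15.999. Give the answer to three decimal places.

MnO: 18.52/70.937 = 0.26108 mol → 0.26108 mol Mn, 0.26108 mol O.
FeO: 24.66/71.844 = 0.34324 mol → 0.34324 mol Fe, 0.34324 mol O.
Al2O3: 20.42/101.961 = 0.20027 mol → 0.40054 mol Al, 0.60081 mol O.
SiO2: 36.17/60.083 = 0.60200 mol → 0.60200 mol Si, 1.20400 mol O.
Total oxygen = 2.40913 mol. Normalization factor = 12/2.40913 = 4.98105.
Si per 12 O = 0.60200 × 4.98105 = 2.999.

2.999 Si apfu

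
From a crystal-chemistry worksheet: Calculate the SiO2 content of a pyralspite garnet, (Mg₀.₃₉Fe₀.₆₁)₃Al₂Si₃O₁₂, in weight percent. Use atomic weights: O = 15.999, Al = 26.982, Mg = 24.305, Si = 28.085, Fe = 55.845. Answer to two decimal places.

39.11 wt%

M((Mg₀.₃₉Fe₀.₆₁)₃Al₂Si₃O₁₂) = 460.840 g/mol; M(SiO2) = 60.083 g/mol.
Moles SiO2 per formula unit = 3 Si ÷ 1 = 3.0000.
SiO2 fraction = (3.0000 × 60.083) / 460.840 = 180.249/460.840 = 0.3911.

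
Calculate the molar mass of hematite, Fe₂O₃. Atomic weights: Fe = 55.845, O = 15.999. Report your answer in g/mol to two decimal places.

159.69 g/mol

The formula mass is the sum 2*55.845 + 3*15.999.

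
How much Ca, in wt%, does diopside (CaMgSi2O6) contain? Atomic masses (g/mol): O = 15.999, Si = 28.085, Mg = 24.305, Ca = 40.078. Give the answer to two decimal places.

18.51 wt%

M(CaMgSi2O6) = 216.547 g/mol.
Ca contributes 1 × 40.078 = 40.078 g per mole.
40.078/216.547 = 0.1851 → 18.51%.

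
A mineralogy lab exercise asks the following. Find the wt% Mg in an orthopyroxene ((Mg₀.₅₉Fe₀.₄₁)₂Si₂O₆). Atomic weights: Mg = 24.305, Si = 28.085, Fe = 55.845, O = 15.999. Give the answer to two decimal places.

M((Mg₀.₅₉Fe₀.₄₁)₂Si₂O₆) = 226.637 g/mol.
Mg contributes 1.18 × 24.305 = 28.680 g per mole.
28.680/226.637 = 0.1265 → 12.65%.

12.65 wt%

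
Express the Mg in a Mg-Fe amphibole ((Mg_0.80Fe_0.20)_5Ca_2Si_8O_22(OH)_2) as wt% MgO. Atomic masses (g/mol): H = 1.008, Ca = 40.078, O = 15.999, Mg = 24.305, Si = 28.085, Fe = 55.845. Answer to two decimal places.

Molar mass of (Mg_0.80Fe_0.20)_5Ca_2Si_8O_22(OH)_2 = 4*24.305 + 1*55.845 + 2*40.078 + 8*28.085 + 24*15.999 + 2*1.008 = 843.893 g/mol.
Each formula unit contains 4 Mg, equivalent to 4/1 = 4.0000 mol MgO.
M(MgO) = 1×24.305 + 1×15.999 = 40.304 g/mol.
Mass of MgO per formula unit = 4.0000 × 40.304 = 161.216 g.
MgO wt% = 161.216 / 843.893 × 100 = 19.10%.

19.10 wt%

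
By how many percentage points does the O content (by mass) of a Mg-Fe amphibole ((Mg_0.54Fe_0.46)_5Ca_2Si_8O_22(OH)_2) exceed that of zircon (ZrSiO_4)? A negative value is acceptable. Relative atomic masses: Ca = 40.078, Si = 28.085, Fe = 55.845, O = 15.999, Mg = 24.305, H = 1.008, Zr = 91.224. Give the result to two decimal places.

8.48 percentage points

M((Mg_0.54Fe_0.46)_5Ca_2Si_8O_22(OH)_2) = 884.895 g/mol, so wt% O = 383.976/884.895 × 100 = 43.39%.
M(ZrSiO_4) = 183.305 g/mol, so wt% O = 63.996/183.305 × 100 = 34.91%.
43.39 − 34.91 = 8.48 pp.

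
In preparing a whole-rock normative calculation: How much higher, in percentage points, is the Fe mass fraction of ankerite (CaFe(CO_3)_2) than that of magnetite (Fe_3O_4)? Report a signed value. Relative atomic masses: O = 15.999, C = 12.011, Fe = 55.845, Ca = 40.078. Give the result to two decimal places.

-46.50 percentage points

M(CaFe(CO_3)_2) = 215.939 g/mol, so wt% Fe = 55.845/215.939 × 100 = 25.86%.
M(Fe_3O_4) = 231.531 g/mol, so wt% Fe = 167.535/231.531 × 100 = 72.36%.
25.86 − 72.36 = -46.50 pp.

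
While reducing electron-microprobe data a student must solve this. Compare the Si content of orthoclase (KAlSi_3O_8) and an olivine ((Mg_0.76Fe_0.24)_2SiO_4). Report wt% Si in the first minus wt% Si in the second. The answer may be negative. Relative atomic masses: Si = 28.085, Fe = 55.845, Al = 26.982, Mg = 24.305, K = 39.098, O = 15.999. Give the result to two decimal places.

M(KAlSi_3O_8) = 278.327 g/mol, so wt% Si = 84.255/278.327 × 100 = 30.27%.
M((Mg_0.76Fe_0.24)_2SiO_4) = 155.830 g/mol, so wt% Si = 28.085/155.830 × 100 = 18.02%.
30.27 − 18.02 = 12.25 pp.

12.25 percentage points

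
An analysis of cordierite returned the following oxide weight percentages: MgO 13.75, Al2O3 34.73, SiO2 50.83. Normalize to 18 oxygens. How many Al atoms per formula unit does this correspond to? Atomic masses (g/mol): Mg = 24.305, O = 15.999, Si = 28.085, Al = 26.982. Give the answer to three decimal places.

4.014 Al apfu

13.75 wt% MgO ÷ 40.304 g/mol = 0.34116 mol, giving 0.34116 Mg and 0.34116 O.
34.73 wt% Al2O3 ÷ 101.961 g/mol = 0.34062 mol, giving 0.68124 Al and 1.02186 O.
50.83 wt% SiO2 ÷ 60.083 g/mol = 0.84600 mol, giving 0.84600 Si and 1.69200 O.
Oxygen sums to 3.05502; scaling by 18/3.05502 = 5.89194 puts the formula on 18 O.
Al: 0.68124 × 5.89194 = 4.014 atoms per formula unit.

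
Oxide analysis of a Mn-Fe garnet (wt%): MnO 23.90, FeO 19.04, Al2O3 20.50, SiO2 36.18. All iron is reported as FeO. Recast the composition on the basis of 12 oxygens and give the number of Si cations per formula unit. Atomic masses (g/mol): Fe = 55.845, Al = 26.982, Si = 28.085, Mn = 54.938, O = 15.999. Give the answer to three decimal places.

2.999 Si apfu

MnO (M=70.937): mol = 0.33692; Mn = 0.33692, O = 0.33692.
FeO (M=71.844): mol = 0.26502; Fe = 0.26502, O = 0.26502.
Al2O3 (M=101.961): mol = 0.20106; Al = 0.40212, O = 0.60318.
SiO2 (M=60.083): mol = 0.60217; Si = 0.60217, O = 1.20434.
ΣO = 2.40946; factor = 12/ΣO = 4.98037.
Si apfu = 0.60217 × 4.98037 = 2.999.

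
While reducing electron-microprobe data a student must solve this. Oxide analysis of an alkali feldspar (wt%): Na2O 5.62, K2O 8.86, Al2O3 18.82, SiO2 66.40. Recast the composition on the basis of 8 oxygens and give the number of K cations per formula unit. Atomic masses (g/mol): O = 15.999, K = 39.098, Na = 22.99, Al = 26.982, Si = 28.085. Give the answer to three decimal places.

0.510 K apfu

Na2O: 5.62/61.979 = 0.09068 mol → 0.18136 mol Na, 0.09068 mol O.
K2O: 8.86/94.195 = 0.09406 mol → 0.18812 mol K, 0.09406 mol O.
Al2O3: 18.82/101.961 = 0.18458 mol → 0.36916 mol Al, 0.55374 mol O.
SiO2: 66.40/60.083 = 1.10514 mol → 1.10514 mol Si, 2.21028 mol O.
Total oxygen = 2.94876 mol. Normalization factor = 8/2.94876 = 2.71300.
K per 8 O = 0.18812 × 2.71300 = 0.510.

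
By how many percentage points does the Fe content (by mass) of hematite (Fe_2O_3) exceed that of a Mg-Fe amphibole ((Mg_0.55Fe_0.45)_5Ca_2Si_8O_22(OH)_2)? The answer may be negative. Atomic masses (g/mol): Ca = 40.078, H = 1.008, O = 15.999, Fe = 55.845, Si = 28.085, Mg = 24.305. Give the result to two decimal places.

First mineral: 111.690 g Fe in 159.687 g formula = 69.94 wt% Fe.
Second mineral: 125.651 g Fe in 883.318 g formula = 14.22 wt% Fe.
69.94% − 14.22% gives a difference of 55.72 percentage points.

55.72 percentage points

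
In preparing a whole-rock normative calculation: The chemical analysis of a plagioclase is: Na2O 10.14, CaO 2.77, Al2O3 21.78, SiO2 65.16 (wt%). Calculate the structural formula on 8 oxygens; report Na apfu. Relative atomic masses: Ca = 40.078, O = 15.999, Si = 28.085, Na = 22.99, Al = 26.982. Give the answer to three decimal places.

Na2O: 10.14/61.979 = 0.16360 mol → 0.32720 mol Na, 0.16360 mol O.
CaO: 2.77/56.077 = 0.04940 mol → 0.04940 mol Ca, 0.04940 mol O.
Al2O3: 21.78/101.961 = 0.21361 mol → 0.42722 mol Al, 0.64083 mol O.
SiO2: 65.16/60.083 = 1.08450 mol → 1.08450 mol Si, 2.16900 mol O.
Total oxygen = 3.02283 mol. Normalization factor = 8/3.02283 = 2.64653.
Na per 8 O = 0.32720 × 2.64653 = 0.866.

0.866 Na apfu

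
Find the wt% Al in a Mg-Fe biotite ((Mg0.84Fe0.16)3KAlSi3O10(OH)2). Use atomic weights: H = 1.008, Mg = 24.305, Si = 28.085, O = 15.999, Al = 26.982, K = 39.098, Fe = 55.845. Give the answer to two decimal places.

M((Mg0.84Fe0.16)3KAlSi3O10(OH)2) = 432.393 g/mol.
Al contributes 1 × 26.982 = 26.982 g per mole.
26.982/432.393 = 0.0624 → 6.24%.

6.24 wt%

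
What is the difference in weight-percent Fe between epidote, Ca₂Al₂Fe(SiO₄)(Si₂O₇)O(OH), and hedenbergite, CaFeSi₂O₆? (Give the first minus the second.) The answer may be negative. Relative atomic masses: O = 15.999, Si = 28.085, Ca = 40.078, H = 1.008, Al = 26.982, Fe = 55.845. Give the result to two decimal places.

-10.95 percentage points

First mineral: 55.845 g Fe in 483.215 g formula = 11.56 wt% Fe.
Second mineral: 55.845 g Fe in 248.087 g formula = 22.51 wt% Fe.
11.56% − 22.51% gives a difference of -10.95 percentage points.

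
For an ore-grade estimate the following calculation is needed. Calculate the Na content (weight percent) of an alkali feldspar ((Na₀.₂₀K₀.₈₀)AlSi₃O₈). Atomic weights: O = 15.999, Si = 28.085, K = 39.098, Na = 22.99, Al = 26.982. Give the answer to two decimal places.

1.67 weight percent

M((Na₀.₂₀K₀.₈₀)AlSi₃O₈) = 275.105 g/mol.
Na contributes 0.20 × 22.99 = 4.598 g per mole.
4.598/275.105 = 0.0167 → 1.67%.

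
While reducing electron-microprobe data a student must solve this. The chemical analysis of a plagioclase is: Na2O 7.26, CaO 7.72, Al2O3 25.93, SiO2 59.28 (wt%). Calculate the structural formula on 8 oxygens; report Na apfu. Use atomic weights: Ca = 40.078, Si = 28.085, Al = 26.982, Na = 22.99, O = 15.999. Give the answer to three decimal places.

Na2O (M=61.979): mol = 0.11714; Na = 0.23428, O = 0.11714.
CaO (M=56.077): mol = 0.13767; Ca = 0.13767, O = 0.13767.
Al2O3 (M=101.961): mol = 0.25431; Al = 0.50862, O = 0.76293.
SiO2 (M=60.083): mol = 0.98664; Si = 0.98664, O = 1.97328.
ΣO = 2.99102; factor = 8/ΣO = 2.67467.
Na apfu = 0.23428 × 2.67467 = 0.627.

0.627 Na apfu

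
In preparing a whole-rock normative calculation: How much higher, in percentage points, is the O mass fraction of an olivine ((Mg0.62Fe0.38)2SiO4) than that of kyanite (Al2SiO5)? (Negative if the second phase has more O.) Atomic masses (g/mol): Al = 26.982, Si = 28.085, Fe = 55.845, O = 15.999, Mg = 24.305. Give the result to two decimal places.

-10.50 percentage points

First mineral: 63.996 g O in 164.661 g formula = 38.87 wt% O.
Second mineral: 79.995 g O in 162.044 g formula = 49.37 wt% O.
38.87% − 49.37% gives a difference of -10.50 percentage points.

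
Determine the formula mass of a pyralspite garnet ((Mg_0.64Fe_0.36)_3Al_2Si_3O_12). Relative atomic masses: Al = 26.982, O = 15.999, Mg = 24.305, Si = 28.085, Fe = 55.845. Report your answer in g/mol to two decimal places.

M = 1.92·24.305 + 1.08·55.845 + 2·26.982 + 3·28.085 + 12·15.999

437.19 g/mol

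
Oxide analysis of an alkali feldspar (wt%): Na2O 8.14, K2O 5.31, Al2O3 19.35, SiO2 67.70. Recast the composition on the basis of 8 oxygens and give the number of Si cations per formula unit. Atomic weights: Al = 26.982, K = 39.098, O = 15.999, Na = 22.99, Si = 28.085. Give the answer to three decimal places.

Na2O (M=61.979): mol = 0.13133; Na = 0.26266, O = 0.13133.
K2O (M=94.195): mol = 0.05637; K = 0.11274, O = 0.05637.
Al2O3 (M=101.961): mol = 0.18978; Al = 0.37956, O = 0.56934.
SiO2 (M=60.083): mol = 1.12677; Si = 1.12677, O = 2.25354.
ΣO = 3.01058; factor = 8/ΣO = 2.65730.
Si apfu = 1.12677 × 2.65730 = 2.994.

2.994 Si apfu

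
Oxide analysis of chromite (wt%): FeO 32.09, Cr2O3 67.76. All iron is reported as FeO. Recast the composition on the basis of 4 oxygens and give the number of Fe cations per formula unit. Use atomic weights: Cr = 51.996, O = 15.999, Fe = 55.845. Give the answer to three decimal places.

1.001 Fe apfu

FeO: 32.09/71.844 = 0.44666 mol → 0.44666 mol Fe, 0.44666 mol O.
Cr2O3: 67.76/151.989 = 0.44582 mol → 0.89164 mol Cr, 1.33746 mol O.
Total oxygen = 1.78412 mol. Normalization factor = 4/1.78412 = 2.24200.
Fe per 4 O = 0.44666 × 2.24200 = 1.001.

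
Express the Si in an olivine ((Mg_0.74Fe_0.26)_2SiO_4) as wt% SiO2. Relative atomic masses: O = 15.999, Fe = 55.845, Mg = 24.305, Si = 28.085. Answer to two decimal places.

38.25 wt%

Molar mass of (Mg_0.74Fe_0.26)_2SiO_4 = 1.48*24.305 + 0.52*55.845 + 1*28.085 + 4*15.999 = 157.092 g/mol.
Each formula unit contains 1 Si, equivalent to 1/1 = 1.0000 mol SiO2.
M(SiO2) = 1×28.085 + 2×15.999 = 60.083 g/mol.
Mass of SiO2 per formula unit = 1.0000 × 60.083 = 60.083 g.
SiO2 wt% = 60.083 / 157.092 × 100 = 38.25%.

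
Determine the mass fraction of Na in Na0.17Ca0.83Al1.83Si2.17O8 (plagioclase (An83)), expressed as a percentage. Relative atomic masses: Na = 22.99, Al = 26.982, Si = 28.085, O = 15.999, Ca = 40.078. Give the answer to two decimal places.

1.42 weight percent

Molar mass of Na0.17Ca0.83Al1.83Si2.17O8: 0.17·22.99 + 0.83·40.078 + 1.83·26.982 + 2.17·28.085 + 8·15.999 = 275.487 g/mol.
Mass of Na per formula unit: 0.17 × 22.99 = 3.908 g.
Weight fraction Na = 3.908 / 275.487 = 0.0142.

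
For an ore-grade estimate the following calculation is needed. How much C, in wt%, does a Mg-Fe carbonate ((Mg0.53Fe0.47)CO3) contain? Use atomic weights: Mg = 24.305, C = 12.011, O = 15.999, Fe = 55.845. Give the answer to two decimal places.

12.12 wt%

M((Mg0.53Fe0.47)CO3) = 99.137 g/mol.
C contributes 1 × 12.011 = 12.011 g per mole.
12.011/99.137 = 0.1212 → 12.12%.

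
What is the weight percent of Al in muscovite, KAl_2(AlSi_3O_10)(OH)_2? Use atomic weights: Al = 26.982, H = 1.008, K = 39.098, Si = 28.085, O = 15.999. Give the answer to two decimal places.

M(KAl_2(AlSi_3O_10)(OH)_2) = 398.303 g/mol.
Al contributes 3 × 26.982 = 80.946 g per mole.
80.946/398.303 = 0.2032 → 20.32%.

20.32 weight percent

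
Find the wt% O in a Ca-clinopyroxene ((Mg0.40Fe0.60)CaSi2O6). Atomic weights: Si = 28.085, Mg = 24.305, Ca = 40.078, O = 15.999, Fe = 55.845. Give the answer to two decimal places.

40.77 weight percent

M((Mg0.40Fe0.60)CaSi2O6) = 235.471 g/mol.
O contributes 6 × 15.999 = 95.994 g per mole.
95.994/235.471 = 0.4077 → 40.77%.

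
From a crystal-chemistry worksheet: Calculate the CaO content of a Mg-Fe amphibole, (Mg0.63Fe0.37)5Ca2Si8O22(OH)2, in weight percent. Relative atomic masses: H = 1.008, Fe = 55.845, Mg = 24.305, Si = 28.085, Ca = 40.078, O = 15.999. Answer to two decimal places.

12.88 wt%

M((Mg0.63Fe0.37)5Ca2Si8O22(OH)2) = 870.702 g/mol; M(CaO) = 56.077 g/mol.
Moles CaO per formula unit = 2 Ca ÷ 1 = 2.0000.
CaO fraction = (2.0000 × 56.077) / 870.702 = 112.154/870.702 = 0.1288.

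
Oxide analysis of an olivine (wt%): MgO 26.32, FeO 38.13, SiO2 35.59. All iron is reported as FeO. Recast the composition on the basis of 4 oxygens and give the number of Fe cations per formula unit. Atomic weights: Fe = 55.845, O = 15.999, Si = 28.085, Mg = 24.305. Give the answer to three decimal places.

MgO (M=40.304): mol = 0.65304; Mg = 0.65304, O = 0.65304.
FeO (M=71.844): mol = 0.53073; Fe = 0.53073, O = 0.53073.
SiO2 (M=60.083): mol = 0.59235; Si = 0.59235, O = 1.18470.
ΣO = 2.36847; factor = 4/ΣO = 1.68885.
Fe apfu = 0.53073 × 1.68885 = 0.896.

0.896 Fe apfu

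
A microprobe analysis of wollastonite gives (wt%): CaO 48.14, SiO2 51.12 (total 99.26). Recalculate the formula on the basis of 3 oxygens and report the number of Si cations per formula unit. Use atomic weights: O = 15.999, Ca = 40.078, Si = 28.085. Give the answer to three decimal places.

CaO: 48.14/56.077 = 0.85846 mol → 0.85846 mol Ca, 0.85846 mol O.
SiO2: 51.12/60.083 = 0.85082 mol → 0.85082 mol Si, 1.70164 mol O.
Total oxygen = 2.56010 mol. Normalization factor = 3/2.56010 = 1.17183.
Si per 3 O = 0.85082 × 1.17183 = 0.997.

0.997 Si apfu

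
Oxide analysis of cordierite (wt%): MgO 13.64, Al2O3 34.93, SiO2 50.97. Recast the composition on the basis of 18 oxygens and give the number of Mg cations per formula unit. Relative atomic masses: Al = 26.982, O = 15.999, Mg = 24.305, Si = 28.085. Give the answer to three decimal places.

MgO: 13.64/40.304 = 0.33843 mol → 0.33843 mol Mg, 0.33843 mol O.
Al2O3: 34.93/101.961 = 0.34258 mol → 0.68516 mol Al, 1.02774 mol O.
SiO2: 50.97/60.083 = 0.84833 mol → 0.84833 mol Si, 1.69666 mol O.
Total oxygen = 3.06283 mol. Normalization factor = 18/3.06283 = 5.87692.
Mg per 18 O = 0.33843 × 5.87692 = 1.989.

1.989 Mg apfu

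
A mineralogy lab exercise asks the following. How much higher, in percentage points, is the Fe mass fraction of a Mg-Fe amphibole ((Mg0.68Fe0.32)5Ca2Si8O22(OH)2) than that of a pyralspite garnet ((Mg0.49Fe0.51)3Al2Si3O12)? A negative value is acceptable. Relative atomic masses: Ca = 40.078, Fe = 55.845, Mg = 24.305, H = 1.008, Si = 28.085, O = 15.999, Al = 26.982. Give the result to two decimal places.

M((Mg0.68Fe0.32)5Ca2Si8O22(OH)2) = 862.817 g/mol, so wt% Fe = 89.352/862.817 × 100 = 10.36%.
M((Mg0.49Fe0.51)3Al2Si3O12) = 451.378 g/mol, so wt% Fe = 85.443/451.378 × 100 = 18.93%.
10.36 − 18.93 = -8.57 pp.

-8.57 percentage points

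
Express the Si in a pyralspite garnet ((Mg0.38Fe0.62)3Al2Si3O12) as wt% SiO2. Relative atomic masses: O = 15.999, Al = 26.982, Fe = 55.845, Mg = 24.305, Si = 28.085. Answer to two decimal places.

Molar mass of (Mg0.38Fe0.62)3Al2Si3O12 = 1.14*24.305 + 1.86*55.845 + 2*26.982 + 3*28.085 + 12*15.999 = 461.786 g/mol.
Each formula unit contains 3 Si, equivalent to 3/1 = 3.0000 mol SiO2.
M(SiO2) = 1×28.085 + 2×15.999 = 60.083 g/mol.
Mass of SiO2 per formula unit = 3.0000 × 60.083 = 180.249 g.
SiO2 wt% = 180.249 / 461.786 × 100 = 39.03%.

39.03 wt%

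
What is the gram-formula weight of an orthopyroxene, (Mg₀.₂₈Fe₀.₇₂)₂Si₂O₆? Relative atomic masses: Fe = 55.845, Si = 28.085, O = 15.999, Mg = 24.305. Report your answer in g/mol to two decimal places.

M = 0.56(24.305) + 1.44(55.845) + 2(28.085) + 6(15.999)

246.19 g/mol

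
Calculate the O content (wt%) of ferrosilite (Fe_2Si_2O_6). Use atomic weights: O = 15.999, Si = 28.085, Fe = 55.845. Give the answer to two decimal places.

Formula mass = 2·55.845 + 2·28.085 + 6·15.999 = 263.854 g/mol, of which 95.994 g is O.
So O makes up 95.994/263.854 = 0.3638 of the mass, i.e. 36.38%.

36.38 wt%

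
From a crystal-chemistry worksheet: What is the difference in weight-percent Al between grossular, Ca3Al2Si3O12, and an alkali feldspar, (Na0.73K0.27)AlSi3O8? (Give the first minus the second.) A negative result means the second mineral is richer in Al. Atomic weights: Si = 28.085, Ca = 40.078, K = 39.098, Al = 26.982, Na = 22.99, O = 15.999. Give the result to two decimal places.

1.86 percentage points

Al in Ca3Al2Si3O12: molar mass 450.441 g/mol; 2×26.982 = 53.964 g → 11.98 wt%.
Al in (Na0.73K0.27)AlSi3O8: molar mass 266.568 g/mol; 1×26.982 = 26.982 g → 10.12 wt%.
Difference = 11.98 − 10.12 = 1.86 percentage points.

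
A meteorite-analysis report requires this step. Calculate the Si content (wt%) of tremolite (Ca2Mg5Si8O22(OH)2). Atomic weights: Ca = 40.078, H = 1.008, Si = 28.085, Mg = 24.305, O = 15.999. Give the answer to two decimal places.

27.66 wt%

M(Ca2Mg5Si8O22(OH)2) = 812.353 g/mol.
Si contributes 8 × 28.085 = 224.680 g per mole.
224.680/812.353 = 0.2766 → 27.66%.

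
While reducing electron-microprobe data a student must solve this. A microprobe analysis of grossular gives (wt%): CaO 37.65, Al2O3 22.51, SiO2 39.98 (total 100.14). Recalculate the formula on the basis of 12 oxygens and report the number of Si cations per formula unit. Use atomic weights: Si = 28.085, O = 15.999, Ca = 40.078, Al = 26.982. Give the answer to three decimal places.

CaO (M=56.077): mol = 0.67140; Ca = 0.67140, O = 0.67140.
Al2O3 (M=101.961): mol = 0.22077; Al = 0.44154, O = 0.66231.
SiO2 (M=60.083): mol = 0.66541; Si = 0.66541, O = 1.33082.
ΣO = 2.66453; factor = 12/ΣO = 4.50361.
Si apfu = 0.66541 × 4.50361 = 2.997.

2.997 Si apfu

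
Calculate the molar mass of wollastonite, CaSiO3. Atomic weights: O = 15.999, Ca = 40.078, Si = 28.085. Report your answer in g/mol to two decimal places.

116.16 g/mol

The formula mass is the sum 1·40.078 + 1·28.085 + 3·15.999.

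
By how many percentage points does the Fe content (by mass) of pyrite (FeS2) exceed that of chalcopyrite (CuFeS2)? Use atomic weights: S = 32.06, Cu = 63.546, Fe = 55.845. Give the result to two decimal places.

First mineral: 55.845 g Fe in 119.965 g formula = 46.55 wt% Fe.
Second mineral: 55.845 g Fe in 183.511 g formula = 30.43 wt% Fe.
46.55% − 30.43% gives a difference of 16.12 percentage points.

16.12 percentage points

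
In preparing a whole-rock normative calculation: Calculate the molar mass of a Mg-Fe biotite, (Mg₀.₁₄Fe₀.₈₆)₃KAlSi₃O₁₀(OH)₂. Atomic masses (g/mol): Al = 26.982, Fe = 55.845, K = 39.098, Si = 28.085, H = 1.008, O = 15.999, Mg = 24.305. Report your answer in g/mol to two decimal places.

The formula mass is the sum 0.42×24.305 + 2.58×55.845 + 1×39.098 + 1×26.982 + 3×28.085 + 12×15.999 + 2×1.008.

498.63 g/mol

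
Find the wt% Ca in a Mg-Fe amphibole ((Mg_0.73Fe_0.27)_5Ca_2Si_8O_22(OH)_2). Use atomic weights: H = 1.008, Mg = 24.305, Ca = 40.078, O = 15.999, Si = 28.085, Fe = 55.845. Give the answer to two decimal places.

9.38 mass %

M((Mg_0.73Fe_0.27)_5Ca_2Si_8O_22(OH)_2) = 854.932 g/mol.
Ca contributes 2 × 40.078 = 80.156 g per mole.
80.156/854.932 = 0.0938 → 9.38%.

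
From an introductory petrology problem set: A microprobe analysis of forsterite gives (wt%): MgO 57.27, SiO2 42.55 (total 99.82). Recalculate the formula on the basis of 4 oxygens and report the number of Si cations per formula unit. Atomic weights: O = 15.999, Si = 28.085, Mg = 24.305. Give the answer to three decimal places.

MgO (M=40.304): mol = 1.42095; Mg = 1.42095, O = 1.42095.
SiO2 (M=60.083): mol = 0.70819; Si = 0.70819, O = 1.41638.
ΣO = 2.83733; factor = 4/ΣO = 1.40978.
Si apfu = 0.70819 × 1.40978 = 0.998.

0.998 Si apfu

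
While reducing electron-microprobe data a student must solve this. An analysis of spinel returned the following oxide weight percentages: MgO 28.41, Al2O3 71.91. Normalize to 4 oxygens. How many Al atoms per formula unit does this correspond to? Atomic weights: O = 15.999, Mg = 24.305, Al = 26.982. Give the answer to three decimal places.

2.000 Al apfu

MgO (M=40.304): mol = 0.70489; Mg = 0.70489, O = 0.70489.
Al2O3 (M=101.961): mol = 0.70527; Al = 1.41054, O = 2.11581.
ΣO = 2.82070; factor = 4/ΣO = 1.41809.
Al apfu = 1.41054 × 1.41809 = 2.000.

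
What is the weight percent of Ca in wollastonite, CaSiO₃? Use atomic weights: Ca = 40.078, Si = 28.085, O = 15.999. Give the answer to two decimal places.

Molar mass of CaSiO₃: 1×40.078 + 1×28.085 + 3×15.999 = 116.160 g/mol.
Mass of Ca per formula unit: 1 × 40.078 = 40.078 g.
Weight fraction Ca = 40.078 / 116.160 = 0.3450.

34.50 wt%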